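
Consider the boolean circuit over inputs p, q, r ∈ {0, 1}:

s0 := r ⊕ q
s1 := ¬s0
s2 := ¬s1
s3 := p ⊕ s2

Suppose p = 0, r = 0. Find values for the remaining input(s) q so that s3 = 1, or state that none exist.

s3 = p ⊕ s2 must be 1, so p and s2 differ.
Check with p = 0, r = 0 and q=1:
s0 = r ⊕ q = 0 ⊕ 1 = 1
s1 = ¬s0 = ¬1 = 0
s2 = ¬s1 = ¬0 = 1
s3 = p ⊕ s2 = 0 ⊕ 1 = 1
So s3 = 1.

q=1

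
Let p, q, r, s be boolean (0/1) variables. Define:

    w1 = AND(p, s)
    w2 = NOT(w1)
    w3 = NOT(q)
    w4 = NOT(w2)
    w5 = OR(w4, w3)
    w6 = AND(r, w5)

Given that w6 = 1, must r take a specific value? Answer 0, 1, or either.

w6 = AND(r, w5) must be 1, so both r = 1 and w5 = 1.
w5 = OR(w4, w3) must be 1, so at least one of w4, w3 is 1.
Every assignment with w6 = 1 has r = 1; there are 5 such assignment(s).

1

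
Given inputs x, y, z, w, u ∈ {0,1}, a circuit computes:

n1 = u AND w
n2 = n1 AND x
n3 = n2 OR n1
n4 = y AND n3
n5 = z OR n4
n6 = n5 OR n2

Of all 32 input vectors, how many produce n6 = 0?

13

n6 = n5 OR n2 must be 0, so both n5 = 0 and n2 = 0.
Enumerating the 32 input combinations, 13 give n6 = 0 and 19 give n6 = 1.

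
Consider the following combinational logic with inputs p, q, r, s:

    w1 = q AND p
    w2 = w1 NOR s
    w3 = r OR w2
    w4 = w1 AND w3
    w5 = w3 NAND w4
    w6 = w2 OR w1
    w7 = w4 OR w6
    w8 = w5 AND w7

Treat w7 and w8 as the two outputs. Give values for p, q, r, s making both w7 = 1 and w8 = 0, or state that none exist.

p=1 q=1 r=1 s=0

Check with p=1 q=1 r=1 s=0:
w1 = q AND p = 1 AND 1 = 1
w2 = w1 NOR s = 1 NOR 0 = 0
w3 = r OR w2 = 1 OR 0 = 1
w4 = w1 AND w3 = 1 AND 1 = 1
w5 = w3 NAND w4 = 1 NAND 1 = 0
w6 = w2 OR w1 = 0 OR 1 = 1
w7 = w4 OR w6 = 1 OR 1 = 1
w8 = w5 AND w7 = 0 AND 1 = 0
So w7 = 1 and w8 = 0.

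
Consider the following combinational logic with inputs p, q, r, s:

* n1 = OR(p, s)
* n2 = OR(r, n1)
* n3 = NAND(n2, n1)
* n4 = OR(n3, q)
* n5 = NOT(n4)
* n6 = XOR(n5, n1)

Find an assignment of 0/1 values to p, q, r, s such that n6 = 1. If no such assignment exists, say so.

n6 = XOR(n5, n1) must be 1, so n5 and n1 differ.
Check with p=0, q=1, r=1, s=1:
n1 = OR(p, s) = OR(0, 1) = 1
n2 = OR(r, n1) = OR(1, 1) = 1
n3 = NAND(n2, n1) = NAND(1, 1) = 0
n4 = OR(n3, q) = OR(0, 1) = 1
n5 = NOT(n4) = NOT 1 = 0
n6 = XOR(n5, n1) = XOR(0, 1) = 1
So n6 = 1 as required.

p=0, q=1, r=1, s=1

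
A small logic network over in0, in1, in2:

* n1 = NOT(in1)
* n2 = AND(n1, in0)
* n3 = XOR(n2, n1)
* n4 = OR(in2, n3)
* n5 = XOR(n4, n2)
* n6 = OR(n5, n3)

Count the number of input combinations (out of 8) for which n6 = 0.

n6 = OR(n5, n3) must be 0, so both n5 = 0 and n3 = 0.
Satisfying assignments:
  in0=0, in1=1, in2=0
  in0=1, in1=0, in2=1
  in0=1, in1=1, in2=0

3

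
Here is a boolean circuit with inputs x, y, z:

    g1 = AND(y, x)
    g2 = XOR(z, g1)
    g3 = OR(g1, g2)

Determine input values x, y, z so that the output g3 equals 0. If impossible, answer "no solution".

x=1, y=0, z=0

Check with x=1, y=0, z=0:
g1 = AND(y, x) = AND(0, 1) = 0
g2 = XOR(z, g1) = XOR(0, 0) = 0
g3 = OR(g1, g2) = OR(0, 0) = 0
So g3 = 0 as required.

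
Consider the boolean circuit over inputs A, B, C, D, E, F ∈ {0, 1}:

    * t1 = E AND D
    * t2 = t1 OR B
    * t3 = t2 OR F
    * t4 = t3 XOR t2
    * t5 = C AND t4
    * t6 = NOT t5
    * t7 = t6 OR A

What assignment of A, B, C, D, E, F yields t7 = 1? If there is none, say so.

t7 = t6 OR A must be 1, so at least one of t6, A is 1.
Check with A=1, B=1, C=0, D=0, E=1, F=1:
t1 = E AND D = 1 AND 0 = 0
t2 = t1 OR B = 0 OR 1 = 1
t3 = t2 OR F = 1 OR 1 = 1
t4 = t3 XOR t2 = 1 XOR 1 = 0
t5 = C AND t4 = 0 AND 0 = 0
t6 = NOT t5 = NOT 0 = 1
t7 = t6 OR A = 1 OR 1 = 1
So t7 = 1 as required.

A=1, B=1, C=0, D=0, E=1, F=1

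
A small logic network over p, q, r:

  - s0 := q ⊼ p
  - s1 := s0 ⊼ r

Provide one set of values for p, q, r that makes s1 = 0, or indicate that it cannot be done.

Check with p=1, q=0, r=1:
s0 = q ⊼ p = 0 ⊼ 1 = 1
s1 = s0 ⊼ r = 1 ⊼ 1 = 0
So s1 = 0 as required.

p=1, q=0, r=1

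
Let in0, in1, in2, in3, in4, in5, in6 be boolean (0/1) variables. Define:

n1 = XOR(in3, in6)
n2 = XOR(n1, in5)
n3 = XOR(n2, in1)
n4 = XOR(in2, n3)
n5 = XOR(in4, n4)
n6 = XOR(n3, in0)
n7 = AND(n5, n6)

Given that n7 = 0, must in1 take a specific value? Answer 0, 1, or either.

Both values of in1 occur among assignments with n7 = 0:
  in1=0: in0=0, in1=0, in2=0, in3=0, in4=0, in5=0, in6=0
  in1=1: in0=0, in1=1, in2=0, in3=0, in4=0, in5=0, in6=1

either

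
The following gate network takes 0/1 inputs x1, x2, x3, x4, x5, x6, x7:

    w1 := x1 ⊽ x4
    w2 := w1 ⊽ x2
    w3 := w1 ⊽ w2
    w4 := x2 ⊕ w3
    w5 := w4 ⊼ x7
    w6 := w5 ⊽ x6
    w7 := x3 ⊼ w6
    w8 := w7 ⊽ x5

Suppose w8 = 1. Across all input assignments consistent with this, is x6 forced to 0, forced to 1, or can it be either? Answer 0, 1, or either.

w8 = w7 ⊽ x5 must be 1, so both w7 = 0 and x5 = 0.
Every assignment with w8 = 1 has x6 = 0; there are 1 such assignment(s).
  x1=0, x2=1, x3=1, x4=0, x5=0, x6=0, x7=1

0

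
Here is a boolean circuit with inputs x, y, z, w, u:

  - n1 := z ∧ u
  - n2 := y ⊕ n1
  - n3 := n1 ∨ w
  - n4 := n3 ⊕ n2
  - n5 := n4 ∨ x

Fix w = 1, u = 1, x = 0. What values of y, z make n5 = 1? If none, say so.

n5 = n4 ∨ x must be 1, so at least one of n4, x is 1.
Check with w = 1, u = 1, x = 0 and y=0, z=0:
n1 = z ∧ u = 0 ∧ 1 = 0
n2 = y ⊕ n1 = 0 ⊕ 0 = 0
n3 = n1 ∨ w = 0 ∨ 1 = 1
n4 = n3 ⊕ n2 = 1 ⊕ 0 = 1
n5 = n4 ∨ x = 1 ∨ 0 = 1
So n5 = 1.

y=0 z=0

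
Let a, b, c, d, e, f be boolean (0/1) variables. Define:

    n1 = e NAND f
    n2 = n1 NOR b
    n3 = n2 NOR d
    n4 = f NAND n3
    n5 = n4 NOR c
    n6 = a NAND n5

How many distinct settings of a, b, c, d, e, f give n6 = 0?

3

n6 = a NAND n5 must be 0, so both a = 1 and n5 = 1.
n5 = n4 NOR c must be 1, so both n4 = 0 and c = 0.
Enumerating the 64 input combinations, 3 give n6 = 0 and 61 give n6 = 1.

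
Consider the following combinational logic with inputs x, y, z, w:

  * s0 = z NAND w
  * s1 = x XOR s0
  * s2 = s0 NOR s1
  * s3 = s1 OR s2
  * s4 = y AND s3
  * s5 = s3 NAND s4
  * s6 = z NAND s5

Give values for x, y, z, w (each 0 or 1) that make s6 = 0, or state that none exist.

s6 = z NAND s5 must be 0, so both z = 1 and s5 = 1.
s5 = s3 NAND s4 must be 1, so at least one of s3, s4 is 0.
Check with x=0, y=0, z=1, w=0:
s0 = z NAND w = 1 NAND 0 = 1
s1 = x XOR s0 = 0 XOR 1 = 1
s2 = s0 NOR s1 = 1 NOR 1 = 0
s3 = s1 OR s2 = 1 OR 0 = 1
s4 = y AND s3 = 0 AND 1 = 0
s5 = s3 NAND s4 = 1 NAND 0 = 1
s6 = z NAND s5 = 1 NAND 1 = 0
So s6 = 0 as required.

x=0, y=0, z=1, w=0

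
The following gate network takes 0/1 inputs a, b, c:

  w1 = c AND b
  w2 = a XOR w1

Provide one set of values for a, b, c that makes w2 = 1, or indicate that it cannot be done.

a=1 b=1 c=0

w2 = a XOR w1 must be 1, so a and w1 differ.
Check with a=1 b=1 c=0:
w1 = c AND b = 0 AND 1 = 0
w2 = a XOR w1 = 1 XOR 0 = 1
So w2 = 1 as required.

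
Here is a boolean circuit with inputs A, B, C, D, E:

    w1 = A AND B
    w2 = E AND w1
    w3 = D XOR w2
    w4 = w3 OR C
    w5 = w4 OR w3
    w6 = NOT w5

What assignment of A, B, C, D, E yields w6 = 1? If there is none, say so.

w6 = NOT w5 must be 1, so w5 = 0.
w5 = w4 OR w3 must be 0, so both w4 = 0 and w3 = 0.
Check with A=1, B=1, C=0, D=1, E=1:
w1 = A AND B = 1 AND 1 = 1
w2 = E AND w1 = 1 AND 1 = 1
w3 = D XOR w2 = 1 XOR 1 = 0
w4 = w3 OR C = 0 OR 0 = 0
w5 = w4 OR w3 = 0 OR 0 = 0
w6 = NOT w5 = NOT 0 = 1
So w6 = 1 as required.

A=1, B=1, C=0, D=1, E=1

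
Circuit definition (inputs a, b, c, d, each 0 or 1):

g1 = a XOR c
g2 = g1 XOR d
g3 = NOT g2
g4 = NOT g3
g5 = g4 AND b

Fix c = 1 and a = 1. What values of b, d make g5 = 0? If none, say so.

Check with c = 1 and a = 1 and b=1, d=0:
g1 = a XOR c = 1 XOR 1 = 0
g2 = g1 XOR d = 0 XOR 0 = 0
g3 = NOT g2 = NOT 0 = 1
g4 = NOT g3 = NOT 1 = 0
g5 = g4 AND b = 0 AND 1 = 0
So g5 = 0.

b=1, d=0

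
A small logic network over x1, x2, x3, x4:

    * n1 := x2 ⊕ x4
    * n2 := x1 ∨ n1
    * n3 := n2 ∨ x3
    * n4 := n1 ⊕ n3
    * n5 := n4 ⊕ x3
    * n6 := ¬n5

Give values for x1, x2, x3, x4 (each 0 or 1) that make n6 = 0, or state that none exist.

x1=1 x2=0 x3=0 x4=0

n6 = ¬n5 must be 0, so n5 = 1.
n5 = n4 ⊕ x3 must be 1, so n4 and x3 differ.
Check with x1=1 x2=0 x3=0 x4=0:
n1 = x2 ⊕ x4 = 0 ⊕ 0 = 0
n2 = x1 ∨ n1 = 1 ∨ 0 = 1
n3 = n2 ∨ x3 = 1 ∨ 0 = 1
n4 = n1 ⊕ n3 = 0 ⊕ 1 = 1
n5 = n4 ⊕ x3 = 1 ⊕ 0 = 1
n6 = ¬n5 = ¬1 = 0
So n6 = 0 as required.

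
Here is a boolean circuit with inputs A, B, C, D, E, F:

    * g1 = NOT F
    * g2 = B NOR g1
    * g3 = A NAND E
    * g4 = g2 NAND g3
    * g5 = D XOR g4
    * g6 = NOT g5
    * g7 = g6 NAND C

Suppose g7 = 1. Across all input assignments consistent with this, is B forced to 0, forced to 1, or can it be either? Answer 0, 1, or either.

either

Both values of B occur among assignments with g7 = 1:
  B=0: A=0, B=0, C=0, D=0, E=0, F=0
  B=1: A=0, B=1, C=0, D=0, E=0, F=0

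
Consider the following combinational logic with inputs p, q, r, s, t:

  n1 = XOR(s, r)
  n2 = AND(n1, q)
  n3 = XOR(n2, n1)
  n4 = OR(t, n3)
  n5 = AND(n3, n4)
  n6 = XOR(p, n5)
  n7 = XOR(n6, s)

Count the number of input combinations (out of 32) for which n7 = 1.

n7 = XOR(n6, s) must be 1, so n6 and s differ.
Enumerating the 32 input combinations, 16 give n7 = 1 and 16 give n7 = 0.

16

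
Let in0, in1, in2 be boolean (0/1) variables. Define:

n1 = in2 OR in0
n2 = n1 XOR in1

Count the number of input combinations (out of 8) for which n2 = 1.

n2 = n1 XOR in1 must be 1, so n1 and in1 differ.
Satisfying assignments:
  in0=0, in1=0, in2=1
  in0=0, in1=1, in2=0
  in0=1, in1=0, in2=0
  in0=1, in1=0, in2=1

4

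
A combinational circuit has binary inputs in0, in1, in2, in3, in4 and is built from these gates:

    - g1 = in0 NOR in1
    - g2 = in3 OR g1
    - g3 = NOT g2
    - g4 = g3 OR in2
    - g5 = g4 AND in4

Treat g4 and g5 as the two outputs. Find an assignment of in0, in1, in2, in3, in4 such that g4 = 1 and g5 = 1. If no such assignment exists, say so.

in0=1, in1=1, in2=1, in3=0, in4=1

Check with in0=1, in1=1, in2=1, in3=0, in4=1:
g1 = in0 NOR in1 = 1 NOR 1 = 0
g2 = in3 OR g1 = 0 OR 0 = 0
g3 = NOT g2 = NOT 0 = 1
g4 = g3 OR in2 = 1 OR 1 = 1
g5 = g4 AND in4 = 1 AND 1 = 1
So g4 = 1 and g5 = 1.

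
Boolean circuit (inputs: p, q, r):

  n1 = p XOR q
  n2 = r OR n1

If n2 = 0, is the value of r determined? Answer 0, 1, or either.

0

n2 = r OR n1 must be 0, so both r = 0 and n1 = 0.
n1 = p XOR q must be 0, so p and q are equal.
Every assignment with n2 = 0 has r = 0; there are 2 such assignment(s).
  p=0, q=0, r=0
  p=1, q=1, r=0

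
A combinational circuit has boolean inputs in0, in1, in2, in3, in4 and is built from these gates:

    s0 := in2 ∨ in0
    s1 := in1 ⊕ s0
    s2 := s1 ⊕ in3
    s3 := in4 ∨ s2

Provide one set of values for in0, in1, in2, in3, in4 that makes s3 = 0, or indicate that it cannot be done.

Check with in0=1, in1=0, in2=1, in3=1, in4=0:
s0 = in2 ∨ in0 = 1 ∨ 1 = 1
s1 = in1 ⊕ s0 = 0 ⊕ 1 = 1
s2 = s1 ⊕ in3 = 1 ⊕ 1 = 0
s3 = in4 ∨ s2 = 0 ∨ 0 = 0
So s3 = 0 as required.

in0=1, in1=0, in2=1, in3=1, in4=0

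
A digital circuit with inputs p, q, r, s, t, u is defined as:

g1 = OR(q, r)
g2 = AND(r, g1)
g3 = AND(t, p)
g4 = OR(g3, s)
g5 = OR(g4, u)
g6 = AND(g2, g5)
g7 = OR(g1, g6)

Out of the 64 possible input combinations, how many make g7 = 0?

g7 = OR(g1, g6) must be 0, so both g1 = 0 and g6 = 0.
g1 = OR(q, r) must be 0, so both q = 0 and r = 0.
Enumerating the 64 input combinations, 16 give g7 = 0 and 48 give g7 = 1.

16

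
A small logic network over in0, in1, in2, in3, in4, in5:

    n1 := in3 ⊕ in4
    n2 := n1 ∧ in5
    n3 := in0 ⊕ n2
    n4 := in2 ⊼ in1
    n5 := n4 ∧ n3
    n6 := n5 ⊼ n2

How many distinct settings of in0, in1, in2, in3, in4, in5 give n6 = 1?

n6 = n5 ⊼ n2 must be 1, so at least one of n5, n2 is 0.
Enumerating the 64 input combinations, 58 give n6 = 1 and 6 give n6 = 0.

58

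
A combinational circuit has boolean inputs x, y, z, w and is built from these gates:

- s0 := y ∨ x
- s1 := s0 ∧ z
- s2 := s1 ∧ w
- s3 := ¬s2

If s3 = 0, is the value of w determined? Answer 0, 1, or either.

1

s3 = ¬s2 must be 0, so s2 = 1.
Every assignment with s3 = 0 has w = 1; there are 3 such assignment(s).
  x=0, y=1, z=1, w=1
  x=1, y=0, z=1, w=1
  x=1, y=1, z=1, w=1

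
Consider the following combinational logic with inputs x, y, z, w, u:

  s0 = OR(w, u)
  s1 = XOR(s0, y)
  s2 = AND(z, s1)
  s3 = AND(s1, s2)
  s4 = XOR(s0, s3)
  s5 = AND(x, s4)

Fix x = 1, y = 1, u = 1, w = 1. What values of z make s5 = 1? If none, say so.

z=0

s5 = AND(x, s4) must be 1, so both x = 1 and s4 = 1.
s4 = XOR(s0, s3) must be 1, so s0 and s3 differ.
Check with x = 1, y = 1, u = 1, w = 1 and z=0:
s0 = OR(w, u) = OR(1, 1) = 1
s1 = XOR(s0, y) = XOR(1, 1) = 0
s2 = AND(z, s1) = AND(0, 0) = 0
s3 = AND(s1, s2) = AND(0, 0) = 0
s4 = XOR(s0, s3) = XOR(1, 0) = 1
s5 = AND(x, s4) = AND(1, 1) = 1
So s5 = 1.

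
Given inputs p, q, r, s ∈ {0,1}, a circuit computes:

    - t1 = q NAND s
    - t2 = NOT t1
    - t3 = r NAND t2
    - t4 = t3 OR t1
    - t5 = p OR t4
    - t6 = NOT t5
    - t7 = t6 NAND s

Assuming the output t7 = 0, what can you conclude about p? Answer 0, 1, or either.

0

t7 = t6 NAND s must be 0, so both t6 = 1 and s = 1.
Every assignment with t7 = 0 has p = 0; there are 1 such assignment(s).
  p=0, q=1, r=1, s=1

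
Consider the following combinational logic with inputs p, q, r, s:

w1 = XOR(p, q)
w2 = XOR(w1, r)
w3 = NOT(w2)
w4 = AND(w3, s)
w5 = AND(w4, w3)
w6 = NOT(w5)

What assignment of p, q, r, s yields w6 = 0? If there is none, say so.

w6 = NOT(w5) must be 0, so w5 = 1.
w5 = AND(w4, w3) must be 1, so both w4 = 1 and w3 = 1.
w4 = AND(w3, s) must be 1, so both w3 = 1 and s = 1.
Check with p=1, q=0, r=1, s=1:
w1 = XOR(p, q) = XOR(1, 0) = 1
w2 = XOR(w1, r) = XOR(1, 1) = 0
w3 = NOT(w2) = NOT 0 = 1
w4 = AND(w3, s) = AND(1, 1) = 1
w5 = AND(w4, w3) = AND(1, 1) = 1
w6 = NOT(w5) = NOT 1 = 0
So w6 = 0 as required.

p=1, q=0, r=1, s=1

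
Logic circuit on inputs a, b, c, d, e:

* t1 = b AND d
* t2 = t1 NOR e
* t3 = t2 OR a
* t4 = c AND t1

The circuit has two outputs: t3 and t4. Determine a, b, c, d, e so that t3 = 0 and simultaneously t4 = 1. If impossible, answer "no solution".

Check with a=0 b=1 c=1 d=1 e=1:
t1 = b AND d = 1 AND 1 = 1
t2 = t1 NOR e = 1 NOR 1 = 0
t3 = t2 OR a = 0 OR 0 = 0
t4 = c AND t1 = 1 AND 1 = 1
So t3 = 0 and t4 = 1.

a=0 b=1 c=1 d=1 e=1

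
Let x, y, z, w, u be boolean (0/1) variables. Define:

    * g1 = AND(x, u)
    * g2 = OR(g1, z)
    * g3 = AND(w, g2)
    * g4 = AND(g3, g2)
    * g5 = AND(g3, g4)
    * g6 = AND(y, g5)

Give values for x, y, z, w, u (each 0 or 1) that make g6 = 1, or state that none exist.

x=1, y=1, z=1, w=1, u=1

g6 = AND(y, g5) must be 1, so both y = 1 and g5 = 1.
Check with x=1, y=1, z=1, w=1, u=1:
g1 = AND(x, u) = AND(1, 1) = 1
g2 = OR(g1, z) = OR(1, 1) = 1
g3 = AND(w, g2) = AND(1, 1) = 1
g4 = AND(g3, g2) = AND(1, 1) = 1
g5 = AND(g3, g4) = AND(1, 1) = 1
g6 = AND(y, g5) = AND(1, 1) = 1
So g6 = 1 as required.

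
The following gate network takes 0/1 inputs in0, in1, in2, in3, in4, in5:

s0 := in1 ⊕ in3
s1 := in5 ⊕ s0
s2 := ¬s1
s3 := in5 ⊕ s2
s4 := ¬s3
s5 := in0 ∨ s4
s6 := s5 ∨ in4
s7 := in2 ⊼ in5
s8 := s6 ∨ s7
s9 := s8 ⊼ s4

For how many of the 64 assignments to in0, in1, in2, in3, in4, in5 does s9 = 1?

s9 = s8 ⊼ s4 must be 1, so at least one of s8, s4 is 0.
Enumerating the 64 input combinations, 32 give s9 = 1 and 32 give s9 = 0.

32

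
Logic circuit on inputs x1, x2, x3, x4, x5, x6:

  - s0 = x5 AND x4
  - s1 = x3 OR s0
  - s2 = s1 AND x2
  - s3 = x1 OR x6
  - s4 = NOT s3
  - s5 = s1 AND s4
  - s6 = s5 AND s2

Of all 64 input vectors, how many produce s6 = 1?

s6 = s5 AND s2 must be 1, so both s5 = 1 and s2 = 1.
s5 = s1 AND s4 must be 1, so both s1 = 1 and s4 = 1.
s2 = s1 AND x2 must be 1, so both s1 = 1 and x2 = 1.
Enumerating the 64 input combinations, 5 give s6 = 1 and 59 give s6 = 0.

5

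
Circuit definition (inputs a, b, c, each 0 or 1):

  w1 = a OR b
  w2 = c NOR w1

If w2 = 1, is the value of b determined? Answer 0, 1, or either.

0

w2 = c NOR w1 must be 1, so both c = 0 and w1 = 0.
w1 = a OR b must be 0, so both a = 0 and b = 0.
Every assignment with w2 = 1 has b = 0; there are 1 such assignment(s).
  a=0, b=0, c=0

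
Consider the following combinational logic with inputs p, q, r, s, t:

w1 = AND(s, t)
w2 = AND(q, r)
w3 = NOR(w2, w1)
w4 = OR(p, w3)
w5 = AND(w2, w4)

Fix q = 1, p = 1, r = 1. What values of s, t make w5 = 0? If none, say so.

With q = 1, p = 1, r = 1 fixed, none of the 4 settings of s, t give w5 = 0.
For example, with s=1, t=0:
w1 = AND(s, t) = AND(1, 0) = 0
w2 = AND(q, r) = AND(1, 1) = 1
w3 = NOR(w2, w1) = NOR(1, 0) = 0
w4 = OR(p, w3) = OR(1, 0) = 1
w5 = AND(w2, w4) = AND(1, 1) = 1
giving w5 = 1 ≠ 0.

no solution exists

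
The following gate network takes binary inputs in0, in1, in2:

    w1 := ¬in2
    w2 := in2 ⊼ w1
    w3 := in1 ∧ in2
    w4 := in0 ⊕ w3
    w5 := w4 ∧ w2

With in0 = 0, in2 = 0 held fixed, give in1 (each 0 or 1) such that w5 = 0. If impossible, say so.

Check with in0 = 0, in2 = 0 and in1=1:
w1 = ¬in2 = ¬0 = 1
w2 = in2 ⊼ w1 = 0 ⊼ 1 = 1
w3 = in1 ∧ in2 = 1 ∧ 0 = 0
w4 = in0 ⊕ w3 = 0 ⊕ 0 = 0
w5 = w4 ∧ w2 = 0 ∧ 1 = 0
So w5 = 0.

in1=1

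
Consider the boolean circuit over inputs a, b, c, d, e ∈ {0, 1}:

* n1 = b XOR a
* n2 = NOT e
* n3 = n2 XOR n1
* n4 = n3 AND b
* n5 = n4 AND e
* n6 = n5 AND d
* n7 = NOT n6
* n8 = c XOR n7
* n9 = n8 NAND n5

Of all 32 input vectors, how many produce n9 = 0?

2

n9 = n8 NAND n5 must be 0, so both n8 = 1 and n5 = 1.
Satisfying assignments:
  a=0, b=1, c=0, d=0, e=1
  a=0, b=1, c=1, d=1, e=1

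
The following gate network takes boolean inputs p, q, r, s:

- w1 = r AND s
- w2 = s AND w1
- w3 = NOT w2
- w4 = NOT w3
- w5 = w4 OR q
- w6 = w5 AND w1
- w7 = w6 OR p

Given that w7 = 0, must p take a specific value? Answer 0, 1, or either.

0

w7 = w6 OR p must be 0, so both w6 = 0 and p = 0.
Every assignment with w7 = 0 has p = 0; there are 6 such assignment(s).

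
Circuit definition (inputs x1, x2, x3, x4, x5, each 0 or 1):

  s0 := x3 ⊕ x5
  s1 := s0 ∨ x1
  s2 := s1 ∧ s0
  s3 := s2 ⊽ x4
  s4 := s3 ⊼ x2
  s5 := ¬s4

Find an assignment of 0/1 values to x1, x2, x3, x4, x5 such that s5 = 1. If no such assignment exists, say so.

s5 = ¬s4 must be 1, so s4 = 0.
s4 = s3 ⊼ x2 must be 0, so both s3 = 1 and x2 = 1.
s3 = s2 ⊽ x4 must be 1, so both s2 = 0 and x4 = 0.
Check with x1=0, x2=1, x3=1, x4=0, x5=1:
s0 = x3 ⊕ x5 = 1 ⊕ 1 = 0
s1 = s0 ∨ x1 = 0 ∨ 0 = 0
s2 = s1 ∧ s0 = 0 ∧ 0 = 0
s3 = s2 ⊽ x4 = 0 ⊽ 0 = 1
s4 = s3 ⊼ x2 = 1 ⊼ 1 = 0
s5 = ¬s4 = ¬0 = 1
So s5 = 1 as required.

x1=0, x2=1, x3=1, x4=0, x5=1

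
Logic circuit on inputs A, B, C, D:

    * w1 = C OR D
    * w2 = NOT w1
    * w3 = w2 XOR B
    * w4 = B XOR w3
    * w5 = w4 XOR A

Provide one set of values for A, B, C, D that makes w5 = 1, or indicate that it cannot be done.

w5 = w4 XOR A must be 1, so w4 and A differ.
Check with A=1 B=0 C=0 D=1:
w1 = C OR D = 0 OR 1 = 1
w2 = NOT w1 = NOT 1 = 0
w3 = w2 XOR B = 0 XOR 0 = 0
w4 = B XOR w3 = 0 XOR 0 = 0
w5 = w4 XOR A = 0 XOR 1 = 1
So w5 = 1 as required.

A=1 B=0 C=0 D=1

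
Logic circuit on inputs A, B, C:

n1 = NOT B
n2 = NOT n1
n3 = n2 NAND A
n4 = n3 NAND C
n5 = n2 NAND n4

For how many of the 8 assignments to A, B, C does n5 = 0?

n5 = n2 NAND n4 must be 0, so both n2 = 1 and n4 = 1.
n2 = NOT n1 must be 1, so n1 = 0.
n4 = n3 NAND C must be 1, so at least one of n3, C is 0.
Satisfying assignments:
  A=0, B=1, C=0
  A=1, B=1, C=0
  A=1, B=1, C=1

3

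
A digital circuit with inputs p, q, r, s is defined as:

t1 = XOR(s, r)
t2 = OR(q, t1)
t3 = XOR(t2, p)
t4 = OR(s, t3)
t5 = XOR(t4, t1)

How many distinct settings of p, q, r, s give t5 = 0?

8

t5 = XOR(t4, t1) must be 0, so t4 and t1 are equal.
Enumerating the 16 input combinations, 8 give t5 = 0 and 8 give t5 = 1.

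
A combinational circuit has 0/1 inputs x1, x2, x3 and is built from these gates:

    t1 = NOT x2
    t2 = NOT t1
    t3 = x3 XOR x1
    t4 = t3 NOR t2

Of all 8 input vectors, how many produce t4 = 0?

6

t4 = t3 NOR t2 must be 0, so at least one of t3, t2 is 1.
Satisfying assignments:
  x1=0, x2=0, x3=1
  x1=0, x2=1, x3=0
  x1=0, x2=1, x3=1
  x1=1, x2=0, x3=0
  x1=1, x2=1, x3=0
  x1=1, x2=1, x3=1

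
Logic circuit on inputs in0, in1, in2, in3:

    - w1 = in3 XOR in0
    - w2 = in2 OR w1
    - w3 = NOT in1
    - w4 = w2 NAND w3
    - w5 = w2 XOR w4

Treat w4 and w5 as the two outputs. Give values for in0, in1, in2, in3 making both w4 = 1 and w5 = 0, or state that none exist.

Check with in0=0, in1=1, in2=0, in3=1:
w1 = in3 XOR in0 = 1 XOR 0 = 1
w2 = in2 OR w1 = 0 OR 1 = 1
w3 = NOT in1 = NOT 1 = 0
w4 = w2 NAND w3 = 1 NAND 0 = 1
w5 = w2 XOR w4 = 1 XOR 1 = 0
So w4 = 1 and w5 = 0.

in0=0, in1=1, in2=0, in3=1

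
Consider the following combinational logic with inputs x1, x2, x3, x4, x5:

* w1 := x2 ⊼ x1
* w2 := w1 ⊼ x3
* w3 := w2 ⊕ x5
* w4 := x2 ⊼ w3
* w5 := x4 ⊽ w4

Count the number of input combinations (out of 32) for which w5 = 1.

4

w5 = x4 ⊽ w4 must be 1, so both x4 = 0 and w4 = 0.
w4 = x2 ⊼ w3 must be 0, so both x2 = 1 and w3 = 1.
Enumerating the 32 input combinations, 4 give w5 = 1 and 28 give w5 = 0.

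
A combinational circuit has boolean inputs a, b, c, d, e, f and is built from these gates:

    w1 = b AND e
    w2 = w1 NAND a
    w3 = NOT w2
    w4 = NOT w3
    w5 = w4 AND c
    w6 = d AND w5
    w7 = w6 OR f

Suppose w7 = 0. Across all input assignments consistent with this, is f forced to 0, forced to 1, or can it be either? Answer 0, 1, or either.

w7 = w6 OR f must be 0, so both w6 = 0 and f = 0.
w6 = d AND w5 must be 0, so at least one of d, w5 is 0.
Every assignment with w7 = 0 has f = 0; there are 25 such assignment(s).

0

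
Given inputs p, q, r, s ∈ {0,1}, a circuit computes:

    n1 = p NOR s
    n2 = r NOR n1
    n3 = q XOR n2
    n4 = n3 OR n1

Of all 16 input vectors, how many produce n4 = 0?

6

n4 = n3 OR n1 must be 0, so both n3 = 0 and n1 = 0.
n3 = q XOR n2 must be 0, so q and n2 are equal.
Satisfying assignments:
  p=0, q=0, r=1, s=1
  p=0, q=1, r=0, s=1
  p=1, q=0, r=1, s=0
  p=1, q=0, r=1, s=1
  p=1, q=1, r=0, s=0
  p=1, q=1, r=0, s=1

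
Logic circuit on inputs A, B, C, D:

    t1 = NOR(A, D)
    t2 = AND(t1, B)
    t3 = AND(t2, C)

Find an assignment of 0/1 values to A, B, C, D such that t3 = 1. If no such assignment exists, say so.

A=0, B=1, C=1, D=0

Check with A=0, B=1, C=1, D=0:
t1 = NOR(A, D) = NOR(0, 0) = 1
t2 = AND(t1, B) = AND(1, 1) = 1
t3 = AND(t2, C) = AND(1, 1) = 1
So t3 = 1 as required.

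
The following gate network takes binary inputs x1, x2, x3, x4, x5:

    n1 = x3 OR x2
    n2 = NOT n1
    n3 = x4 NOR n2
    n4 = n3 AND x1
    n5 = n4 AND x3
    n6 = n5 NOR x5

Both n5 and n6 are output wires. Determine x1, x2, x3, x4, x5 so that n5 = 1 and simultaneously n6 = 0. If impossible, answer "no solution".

Check with x1=1 x2=1 x3=1 x4=0 x5=0:
n1 = x3 OR x2 = 1 OR 1 = 1
n2 = NOT n1 = NOT 1 = 0
n3 = x4 NOR n2 = 0 NOR 0 = 1
n4 = n3 AND x1 = 1 AND 1 = 1
n5 = n4 AND x3 = 1 AND 1 = 1
n6 = n5 NOR x5 = 1 NOR 0 = 0
So n5 = 1 and n6 = 0.

x1=1 x2=1 x3=1 x4=0 x5=0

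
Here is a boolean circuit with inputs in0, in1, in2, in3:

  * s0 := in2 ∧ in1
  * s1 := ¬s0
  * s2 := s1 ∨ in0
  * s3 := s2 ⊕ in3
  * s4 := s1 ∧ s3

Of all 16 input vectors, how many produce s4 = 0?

10

s4 = s1 ∧ s3 must be 0, so at least one of s1, s3 is 0.
Enumerating the 16 input combinations, 10 give s4 = 0 and 6 give s4 = 1.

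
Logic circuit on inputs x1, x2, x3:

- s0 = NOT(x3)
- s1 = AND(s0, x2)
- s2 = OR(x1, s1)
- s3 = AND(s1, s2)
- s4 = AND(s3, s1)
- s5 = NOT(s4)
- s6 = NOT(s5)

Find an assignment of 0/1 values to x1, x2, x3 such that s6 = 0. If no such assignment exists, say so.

s6 = NOT(s5) must be 0, so s5 = 1.
Check with x1=1, x2=1, x3=1:
s0 = NOT(x3) = NOT 1 = 0
s1 = AND(s0, x2) = AND(0, 1) = 0
s2 = OR(x1, s1) = OR(1, 0) = 1
s3 = AND(s1, s2) = AND(0, 1) = 0
s4 = AND(s3, s1) = AND(0, 0) = 0
s5 = NOT(s4) = NOT 0 = 1
s6 = NOT(s5) = NOT 1 = 0
So s6 = 0 as required.

x1=1, x2=1, x3=1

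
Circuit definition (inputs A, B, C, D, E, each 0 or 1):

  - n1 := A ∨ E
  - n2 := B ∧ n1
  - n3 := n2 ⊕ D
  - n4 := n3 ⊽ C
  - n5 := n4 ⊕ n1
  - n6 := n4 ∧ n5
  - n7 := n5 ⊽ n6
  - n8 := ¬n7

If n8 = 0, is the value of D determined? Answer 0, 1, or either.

either

Both values of D occur among assignments with n8 = 0:
  D=0: A=0, B=0, C=0, D=0, E=1
  D=1: A=0, B=0, C=0, D=1, E=0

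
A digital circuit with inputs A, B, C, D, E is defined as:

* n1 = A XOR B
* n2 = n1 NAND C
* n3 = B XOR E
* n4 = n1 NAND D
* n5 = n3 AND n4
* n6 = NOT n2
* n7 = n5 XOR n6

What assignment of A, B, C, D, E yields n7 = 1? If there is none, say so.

A=0, B=0, C=1, D=1, E=1

n7 = n5 XOR n6 must be 1, so n5 and n6 differ.
Check with A=0, B=0, C=1, D=1, E=1:
n1 = A XOR B = 0 XOR 0 = 0
n2 = n1 NAND C = 0 NAND 1 = 1
n3 = B XOR E = 0 XOR 1 = 1
n4 = n1 NAND D = 0 NAND 1 = 1
n5 = n3 AND n4 = 1 AND 1 = 1
n6 = NOT n2 = NOT 1 = 0
n7 = n5 XOR n6 = 1 XOR 0 = 1
So n7 = 1 as required.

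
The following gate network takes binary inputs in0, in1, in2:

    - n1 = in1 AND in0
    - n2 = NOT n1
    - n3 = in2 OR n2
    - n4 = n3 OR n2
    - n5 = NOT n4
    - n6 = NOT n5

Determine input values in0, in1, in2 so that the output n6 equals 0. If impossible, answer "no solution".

in0=1, in1=1, in2=0

n6 = NOT n5 must be 0, so n5 = 1.
n5 = NOT n4 must be 1, so n4 = 0.
Check with in0=1, in1=1, in2=0:
n1 = in1 AND in0 = 1 AND 1 = 1
n2 = NOT n1 = NOT 1 = 0
n3 = in2 OR n2 = 0 OR 0 = 0
n4 = n3 OR n2 = 0 OR 0 = 0
n5 = NOT n4 = NOT 0 = 1
n6 = NOT n5 = NOT 1 = 0
So n6 = 0 as required.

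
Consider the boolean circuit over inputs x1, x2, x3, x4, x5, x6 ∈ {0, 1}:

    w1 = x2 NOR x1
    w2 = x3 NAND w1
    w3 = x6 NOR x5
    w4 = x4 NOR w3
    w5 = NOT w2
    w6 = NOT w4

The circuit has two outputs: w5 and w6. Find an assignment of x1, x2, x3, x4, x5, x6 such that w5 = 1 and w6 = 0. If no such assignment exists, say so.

Check with x1=0, x2=0, x3=1, x4=0, x5=0, x6=1:
w1 = x2 NOR x1 = 0 NOR 0 = 1
w2 = x3 NAND w1 = 1 NAND 1 = 0
w3 = x6 NOR x5 = 1 NOR 0 = 0
w4 = x4 NOR w3 = 0 NOR 0 = 1
w5 = NOT w2 = NOT 0 = 1
w6 = NOT w4 = NOT 1 = 0
So w5 = 1 and w6 = 0.

x1=0, x2=0, x3=1, x4=0, x5=0, x6=1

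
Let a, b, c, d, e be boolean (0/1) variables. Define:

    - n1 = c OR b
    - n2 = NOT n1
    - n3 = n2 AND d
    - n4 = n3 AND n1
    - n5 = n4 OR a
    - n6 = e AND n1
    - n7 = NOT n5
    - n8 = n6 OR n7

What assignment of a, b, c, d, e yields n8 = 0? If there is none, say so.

n8 = n6 OR n7 must be 0, so both n6 = 0 and n7 = 0.
Check with a=1, b=1, c=0, d=1, e=0:
n1 = c OR b = 0 OR 1 = 1
n2 = NOT n1 = NOT 1 = 0
n3 = n2 AND d = 0 AND 1 = 0
n4 = n3 AND n1 = 0 AND 1 = 0
n5 = n4 OR a = 0 OR 1 = 1
n6 = e AND n1 = 0 AND 1 = 0
n7 = NOT n5 = NOT 1 = 0
n8 = n6 OR n7 = 0 OR 0 = 0
So n8 = 0 as required.

a=1, b=1, c=0, d=1, e=0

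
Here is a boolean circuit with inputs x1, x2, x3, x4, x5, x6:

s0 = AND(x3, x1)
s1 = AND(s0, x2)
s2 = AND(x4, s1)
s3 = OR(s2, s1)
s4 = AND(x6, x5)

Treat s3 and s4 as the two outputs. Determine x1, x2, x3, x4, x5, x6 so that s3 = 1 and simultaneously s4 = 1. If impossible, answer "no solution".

Check with x1=1, x2=1, x3=1, x4=1, x5=1, x6=1:
s0 = AND(x3, x1) = AND(1, 1) = 1
s1 = AND(s0, x2) = AND(1, 1) = 1
s2 = AND(x4, s1) = AND(1, 1) = 1
s3 = OR(s2, s1) = OR(1, 1) = 1
s4 = AND(x6, x5) = AND(1, 1) = 1
So s3 = 1 and s4 = 1.

x1=1, x2=1, x3=1, x4=1, x5=1, x6=1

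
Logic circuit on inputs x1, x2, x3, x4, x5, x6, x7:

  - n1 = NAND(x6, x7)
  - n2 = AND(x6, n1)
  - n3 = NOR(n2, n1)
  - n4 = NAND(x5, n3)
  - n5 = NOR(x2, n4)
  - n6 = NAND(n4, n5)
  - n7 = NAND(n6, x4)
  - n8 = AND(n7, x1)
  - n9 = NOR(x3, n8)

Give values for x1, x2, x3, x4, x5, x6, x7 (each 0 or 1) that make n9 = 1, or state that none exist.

n9 = NOR(x3, n8) must be 1, so both x3 = 0 and n8 = 0.
Check with x1=1, x2=0, x3=0, x4=1, x5=0, x6=0, x7=1:
n1 = NAND(x6, x7) = NAND(0, 1) = 1
n2 = AND(x6, n1) = AND(0, 1) = 0
n3 = NOR(n2, n1) = NOR(0, 1) = 0
n4 = NAND(x5, n3) = NAND(0, 0) = 1
n5 = NOR(x2, n4) = NOR(0, 1) = 0
n6 = NAND(n4, n5) = NAND(1, 0) = 1
n7 = NAND(n6, x4) = NAND(1, 1) = 0
n8 = AND(n7, x1) = AND(0, 1) = 0
n9 = NOR(x3, n8) = NOR(0, 0) = 1
So n9 = 1 as required.

x1=1, x2=0, x3=0, x4=1, x5=0, x6=0, x7=1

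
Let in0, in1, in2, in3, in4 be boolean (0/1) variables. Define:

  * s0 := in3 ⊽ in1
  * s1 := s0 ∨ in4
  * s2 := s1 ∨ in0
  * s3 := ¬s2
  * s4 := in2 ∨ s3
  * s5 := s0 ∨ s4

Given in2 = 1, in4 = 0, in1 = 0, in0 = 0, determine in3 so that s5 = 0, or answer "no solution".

no solution exists

With in2 = 1, in4 = 0, in1 = 0, in0 = 0 fixed, none of the 2 settings of in3 give s5 = 0.
For example, with in3=0:
s0 = in3 ⊽ in1 = 0 ⊽ 0 = 1
s1 = s0 ∨ in4 = 1 ∨ 0 = 1
s2 = s1 ∨ in0 = 1 ∨ 0 = 1
s3 = ¬s2 = ¬1 = 0
s4 = in2 ∨ s3 = 1 ∨ 0 = 1
s5 = s0 ∨ s4 = 1 ∨ 1 = 1
giving s5 = 1 ≠ 0.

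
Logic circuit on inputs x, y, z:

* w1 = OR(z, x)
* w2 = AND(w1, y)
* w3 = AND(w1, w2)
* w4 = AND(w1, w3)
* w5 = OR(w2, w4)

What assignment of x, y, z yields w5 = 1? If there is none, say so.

x=0, y=1, z=1

w5 = OR(w2, w4) must be 1, so at least one of w2, w4 is 1.
Check with x=0, y=1, z=1:
w1 = OR(z, x) = OR(1, 0) = 1
w2 = AND(w1, y) = AND(1, 1) = 1
w3 = AND(w1, w2) = AND(1, 1) = 1
w4 = AND(w1, w3) = AND(1, 1) = 1
w5 = OR(w2, w4) = OR(1, 1) = 1
So w5 = 1 as required.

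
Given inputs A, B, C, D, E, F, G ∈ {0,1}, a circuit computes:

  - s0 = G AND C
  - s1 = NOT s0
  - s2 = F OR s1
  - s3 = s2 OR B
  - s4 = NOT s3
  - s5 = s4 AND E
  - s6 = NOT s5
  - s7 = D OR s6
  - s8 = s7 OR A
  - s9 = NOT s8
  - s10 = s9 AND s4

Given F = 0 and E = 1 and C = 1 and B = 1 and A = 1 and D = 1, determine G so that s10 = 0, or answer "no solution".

Check with F = 0 and E = 1 and C = 1 and B = 1 and A = 1 and D = 1 and G=1:
s0 = G AND C = 1 AND 1 = 1
s1 = NOT s0 = NOT 1 = 0
s2 = F OR s1 = 0 OR 0 = 0
s3 = s2 OR B = 0 OR 1 = 1
s4 = NOT s3 = NOT 1 = 0
s5 = s4 AND E = 0 AND 1 = 0
s6 = NOT s5 = NOT 0 = 1
s7 = D OR s6 = 1 OR 1 = 1
s8 = s7 OR A = 1 OR 1 = 1
s9 = NOT s8 = NOT 1 = 0
s10 = s9 AND s4 = 0 AND 0 = 0
So s10 = 0.

G=1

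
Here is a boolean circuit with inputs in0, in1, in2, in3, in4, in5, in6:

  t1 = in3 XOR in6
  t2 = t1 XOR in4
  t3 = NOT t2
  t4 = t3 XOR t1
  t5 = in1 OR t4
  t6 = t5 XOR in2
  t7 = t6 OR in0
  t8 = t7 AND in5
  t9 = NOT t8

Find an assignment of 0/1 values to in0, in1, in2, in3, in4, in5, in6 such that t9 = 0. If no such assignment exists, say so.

t9 = NOT t8 must be 0, so t8 = 1.
t8 = t7 AND in5 must be 1, so both t7 = 1 and in5 = 1.
t7 = t6 OR in0 must be 1, so at least one of t6, in0 is 1.
Check with in0=0, in1=0, in2=0, in3=1, in4=0, in5=1, in6=0:
t1 = in3 XOR in6 = 1 XOR 0 = 1
t2 = t1 XOR in4 = 1 XOR 0 = 1
t3 = NOT t2 = NOT 1 = 0
t4 = t3 XOR t1 = 0 XOR 1 = 1
t5 = in1 OR t4 = 0 OR 1 = 1
t6 = t5 XOR in2 = 1 XOR 0 = 1
t7 = t6 OR in0 = 1 OR 0 = 1
t8 = t7 AND in5 = 1 AND 1 = 1
t9 = NOT t8 = NOT 1 = 0
So t9 = 0 as required.

in0=0, in1=0, in2=0, in3=1, in4=0, in5=1, in6=0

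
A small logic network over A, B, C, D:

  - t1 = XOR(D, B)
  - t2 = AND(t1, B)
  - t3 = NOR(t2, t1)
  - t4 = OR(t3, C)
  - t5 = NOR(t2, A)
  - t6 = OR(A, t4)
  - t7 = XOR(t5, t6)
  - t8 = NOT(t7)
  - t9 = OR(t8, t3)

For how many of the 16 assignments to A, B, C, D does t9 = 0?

6

t9 = OR(t8, t3) must be 0, so both t8 = 0 and t3 = 0.
t8 = NOT(t7) must be 0, so t7 = 1.
t3 = NOR(t2, t1) must be 0, so at least one of t2, t1 is 1.
Satisfying assignments:
  A=0, B=0, C=0, D=1
  A=0, B=1, C=1, D=0
  A=1, B=0, C=0, D=1
  A=1, B=0, C=1, D=1
  A=1, B=1, C=0, D=0
  A=1, B=1, C=1, D=0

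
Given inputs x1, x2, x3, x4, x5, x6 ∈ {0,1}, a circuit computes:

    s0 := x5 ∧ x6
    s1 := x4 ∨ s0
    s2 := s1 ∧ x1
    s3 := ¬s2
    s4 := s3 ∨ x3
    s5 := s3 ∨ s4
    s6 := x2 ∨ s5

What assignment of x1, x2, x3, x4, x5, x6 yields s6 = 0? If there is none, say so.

Check with x1=1 x2=0 x3=0 x4=0 x5=1 x6=1:
s0 = x5 ∧ x6 = 1 ∧ 1 = 1
s1 = x4 ∨ s0 = 0 ∨ 1 = 1
s2 = s1 ∧ x1 = 1 ∧ 1 = 1
s3 = ¬s2 = ¬1 = 0
s4 = s3 ∨ x3 = 0 ∨ 0 = 0
s5 = s3 ∨ s4 = 0 ∨ 0 = 0
s6 = x2 ∨ s5 = 0 ∨ 0 = 0
So s6 = 0 as required.

x1=1 x2=0 x3=0 x4=0 x5=1 x6=1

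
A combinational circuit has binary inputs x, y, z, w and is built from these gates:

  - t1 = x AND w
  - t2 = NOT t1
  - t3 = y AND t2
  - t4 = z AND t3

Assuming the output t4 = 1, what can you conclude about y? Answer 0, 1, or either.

1

t4 = z AND t3 must be 1, so both z = 1 and t3 = 1.
t3 = y AND t2 must be 1, so both y = 1 and t2 = 1.
t2 = NOT t1 must be 1, so t1 = 0.
Every assignment with t4 = 1 has y = 1; there are 3 such assignment(s).
  x=0, y=1, z=1, w=0
  x=0, y=1, z=1, w=1
  x=1, y=1, z=1, w=0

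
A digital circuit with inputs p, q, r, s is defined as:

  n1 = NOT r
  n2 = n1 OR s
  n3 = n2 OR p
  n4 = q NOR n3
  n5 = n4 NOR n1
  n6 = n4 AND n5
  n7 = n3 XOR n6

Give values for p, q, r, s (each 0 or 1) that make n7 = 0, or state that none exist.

n7 = n3 XOR n6 must be 0, so n3 and n6 are equal.
Check with p=0, q=0, r=1, s=0:
n1 = NOT r = NOT 1 = 0
n2 = n1 OR s = 0 OR 0 = 0
n3 = n2 OR p = 0 OR 0 = 0
n4 = q NOR n3 = 0 NOR 0 = 1
n5 = n4 NOR n1 = 1 NOR 0 = 0
n6 = n4 AND n5 = 1 AND 0 = 0
n7 = n3 XOR n6 = 0 XOR 0 = 0
So n7 = 0 as required.

p=0, q=0, r=1, s=0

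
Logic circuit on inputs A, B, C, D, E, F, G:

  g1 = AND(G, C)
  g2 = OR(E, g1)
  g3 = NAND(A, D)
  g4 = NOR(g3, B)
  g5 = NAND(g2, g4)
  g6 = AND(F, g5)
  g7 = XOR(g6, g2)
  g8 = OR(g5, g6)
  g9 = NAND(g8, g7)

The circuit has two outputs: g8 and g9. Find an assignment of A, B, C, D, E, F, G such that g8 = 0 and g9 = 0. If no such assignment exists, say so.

Across all 128 input combinations, none give both g8 = 0 and g9 = 0.

no solution exists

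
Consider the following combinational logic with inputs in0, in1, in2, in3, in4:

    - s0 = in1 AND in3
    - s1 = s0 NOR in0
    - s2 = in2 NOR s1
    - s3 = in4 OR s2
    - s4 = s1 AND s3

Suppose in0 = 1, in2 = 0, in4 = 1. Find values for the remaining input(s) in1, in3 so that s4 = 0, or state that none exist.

s4 = s1 AND s3 must be 0, so at least one of s1, s3 is 0.
Check with in0 = 1, in2 = 0, in4 = 1 and in1=1, in3=0:
s0 = in1 AND in3 = 1 AND 0 = 0
s1 = s0 NOR in0 = 0 NOR 1 = 0
s2 = in2 NOR s1 = 0 NOR 0 = 1
s3 = in4 OR s2 = 1 OR 1 = 1
s4 = s1 AND s3 = 0 AND 1 = 0
So s4 = 0.

in1=1, in3=0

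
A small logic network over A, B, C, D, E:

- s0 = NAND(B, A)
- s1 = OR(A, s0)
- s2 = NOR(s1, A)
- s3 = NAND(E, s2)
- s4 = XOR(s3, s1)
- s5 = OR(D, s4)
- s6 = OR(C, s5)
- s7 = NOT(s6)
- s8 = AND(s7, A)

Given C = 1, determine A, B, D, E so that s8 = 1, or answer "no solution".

no solution exists

With C = 1 fixed, none of the 16 settings of A, B, D, E give s8 = 1.
For example, with A=1, B=0, D=1, E=0:
s0 = NAND(B, A) = NAND(0, 1) = 1
s1 = OR(A, s0) = OR(1, 1) = 1
s2 = NOR(s1, A) = NOR(1, 1) = 0
s3 = NAND(E, s2) = NAND(0, 0) = 1
s4 = XOR(s3, s1) = XOR(1, 1) = 0
s5 = OR(D, s4) = OR(1, 0) = 1
s6 = OR(C, s5) = OR(1, 1) = 1
s7 = NOT(s6) = NOT 1 = 0
s8 = AND(s7, A) = AND(0, 1) = 0
giving s8 = 0 ≠ 1.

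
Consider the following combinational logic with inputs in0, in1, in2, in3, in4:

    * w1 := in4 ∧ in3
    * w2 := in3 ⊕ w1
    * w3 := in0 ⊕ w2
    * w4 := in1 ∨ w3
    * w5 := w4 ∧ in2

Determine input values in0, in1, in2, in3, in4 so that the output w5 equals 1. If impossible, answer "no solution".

w5 = w4 ∧ in2 must be 1, so both w4 = 1 and in2 = 1.
w4 = in1 ∨ w3 must be 1, so at least one of in1, w3 is 1.
Check with in0=1 in1=0 in2=1 in3=0 in4=0:
w1 = in4 ∧ in3 = 0 ∧ 0 = 0
w2 = in3 ⊕ w1 = 0 ⊕ 0 = 0
w3 = in0 ⊕ w2 = 1 ⊕ 0 = 1
w4 = in1 ∨ w3 = 0 ∨ 1 = 1
w5 = w4 ∧ in2 = 1 ∧ 1 = 1
So w5 = 1 as required.

in0=1 in1=0 in2=1 in3=0 in4=0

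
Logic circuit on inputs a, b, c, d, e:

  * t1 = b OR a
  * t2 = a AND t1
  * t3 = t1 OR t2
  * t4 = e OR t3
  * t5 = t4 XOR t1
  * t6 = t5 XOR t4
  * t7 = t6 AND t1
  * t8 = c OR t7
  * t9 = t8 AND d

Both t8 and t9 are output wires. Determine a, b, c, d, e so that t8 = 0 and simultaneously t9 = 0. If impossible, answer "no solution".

Check with a=0 b=0 c=0 d=1 e=0:
t1 = b OR a = 0 OR 0 = 0
t2 = a AND t1 = 0 AND 0 = 0
t3 = t1 OR t2 = 0 OR 0 = 0
t4 = e OR t3 = 0 OR 0 = 0
t5 = t4 XOR t1 = 0 XOR 0 = 0
t6 = t5 XOR t4 = 0 XOR 0 = 0
t7 = t6 AND t1 = 0 AND 0 = 0
t8 = c OR t7 = 0 OR 0 = 0
t9 = t8 AND d = 0 AND 1 = 0
So t8 = 0 and t9 = 0.

a=0 b=0 c=0 d=1 e=0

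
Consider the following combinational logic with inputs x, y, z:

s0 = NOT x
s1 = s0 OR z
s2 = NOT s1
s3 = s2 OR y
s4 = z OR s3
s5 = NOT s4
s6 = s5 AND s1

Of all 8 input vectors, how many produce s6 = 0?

s6 = s5 AND s1 must be 0, so at least one of s5, s1 is 0.
Enumerating the 8 input combinations, 7 give s6 = 0 and 1 give s6 = 1.

7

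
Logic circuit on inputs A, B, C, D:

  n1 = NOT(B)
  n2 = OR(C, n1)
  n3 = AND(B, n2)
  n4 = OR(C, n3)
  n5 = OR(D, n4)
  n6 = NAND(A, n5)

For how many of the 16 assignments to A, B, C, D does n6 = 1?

n6 = NAND(A, n5) must be 1, so at least one of A, n5 is 0.
Enumerating the 16 input combinations, 10 give n6 = 1 and 6 give n6 = 0.

10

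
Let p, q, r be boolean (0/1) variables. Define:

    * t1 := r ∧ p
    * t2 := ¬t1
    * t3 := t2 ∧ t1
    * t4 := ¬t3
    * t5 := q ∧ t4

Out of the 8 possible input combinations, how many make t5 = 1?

t5 = q ∧ t4 must be 1, so both q = 1 and t4 = 1.
t4 = ¬t3 must be 1, so t3 = 0.
Satisfying assignments:
  p=0, q=1, r=0
  p=0, q=1, r=1
  p=1, q=1, r=0
  p=1, q=1, r=1

4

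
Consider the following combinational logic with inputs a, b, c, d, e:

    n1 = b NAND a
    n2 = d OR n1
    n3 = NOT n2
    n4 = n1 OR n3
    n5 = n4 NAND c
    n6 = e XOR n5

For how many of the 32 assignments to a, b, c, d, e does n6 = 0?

n6 = e XOR n5 must be 0, so e and n5 are equal.
Enumerating the 32 input combinations, 16 give n6 = 0 and 16 give n6 = 1.

16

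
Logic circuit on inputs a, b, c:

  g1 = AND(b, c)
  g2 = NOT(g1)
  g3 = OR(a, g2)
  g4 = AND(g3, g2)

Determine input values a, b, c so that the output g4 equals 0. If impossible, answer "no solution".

Check with a=0 b=1 c=1:
g1 = AND(b, c) = AND(1, 1) = 1
g2 = NOT(g1) = NOT 1 = 0
g3 = OR(a, g2) = OR(0, 0) = 0
g4 = AND(g3, g2) = AND(0, 0) = 0
So g4 = 0 as required.

a=0 b=1 c=1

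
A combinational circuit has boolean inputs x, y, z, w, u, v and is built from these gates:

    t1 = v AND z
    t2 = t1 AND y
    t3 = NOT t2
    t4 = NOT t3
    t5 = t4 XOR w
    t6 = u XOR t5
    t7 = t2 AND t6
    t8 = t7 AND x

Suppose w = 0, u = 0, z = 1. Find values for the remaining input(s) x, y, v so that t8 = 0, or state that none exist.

x=1 y=0 v=0

Check with w = 0, u = 0, z = 1 and x=1, y=0, v=0:
t1 = v AND z = 0 AND 1 = 0
t2 = t1 AND y = 0 AND 0 = 0
t3 = NOT t2 = NOT 0 = 1
t4 = NOT t3 = NOT 1 = 0
t5 = t4 XOR w = 0 XOR 0 = 0
t6 = u XOR t5 = 0 XOR 0 = 0
t7 = t2 AND t6 = 0 AND 0 = 0
t8 = t7 AND x = 0 AND 1 = 0
So t8 = 0.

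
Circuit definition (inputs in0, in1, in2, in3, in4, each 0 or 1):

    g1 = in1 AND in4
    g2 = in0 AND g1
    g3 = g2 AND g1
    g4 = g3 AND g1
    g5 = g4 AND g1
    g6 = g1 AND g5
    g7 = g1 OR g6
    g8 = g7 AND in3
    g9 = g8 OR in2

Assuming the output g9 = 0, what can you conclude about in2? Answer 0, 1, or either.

g9 = g8 OR in2 must be 0, so both g8 = 0 and in2 = 0.
Every assignment with g9 = 0 has in2 = 0; there are 14 such assignment(s).

0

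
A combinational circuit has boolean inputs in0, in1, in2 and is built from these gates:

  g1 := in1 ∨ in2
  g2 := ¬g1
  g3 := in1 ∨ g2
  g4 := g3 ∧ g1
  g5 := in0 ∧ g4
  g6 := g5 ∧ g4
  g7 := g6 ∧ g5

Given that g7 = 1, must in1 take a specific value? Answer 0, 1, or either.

1

g7 = g6 ∧ g5 must be 1, so both g6 = 1 and g5 = 1.
Every assignment with g7 = 1 has in1 = 1; there are 2 such assignment(s).
  in0=1, in1=1, in2=0
  in0=1, in1=1, in2=1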